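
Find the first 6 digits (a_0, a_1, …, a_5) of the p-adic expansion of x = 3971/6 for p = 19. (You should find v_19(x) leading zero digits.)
(a_0, …, a_5) = (0, 0, 5, 3, 3, 3)

v_19(3971/6) = 2, so a_0 = ... = a_1 = 0. Factor out: x = 19^2 · u with u = 11/6 a unit in ℤ_19. Expand u iteratively via a_{v+i} = u_i mod 19, u_{i+1} = (u_i − a_{v+i})/19:
  u_0 = 11/6;  a_2 = 5;  u_1 = (u_0 − 5)/19 = -1/6
  u_1 = -1/6;  a_3 = 3;  u_2 = (u_1 − 3)/19 = -1/6
  u_2 = -1/6;  a_4 = 3;  u_3 = (u_2 − 3)/19 = -1/6
  u_3 = -1/6;  a_5 = 3;  u_4 = (u_3 − 3)/19 = -1/6
Digits: (0, 0, 5, 3, 3, 3).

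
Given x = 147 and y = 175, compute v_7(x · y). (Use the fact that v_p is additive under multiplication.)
v_7(25725) = 3

v_p(x) = 2 (factor: 147 = 7^2 · 3); v_p(y) = 1 (factor: 175 = 7^1 · 25). Additivity: v_p(xy) = v_p(x) + v_p(y) = 2 + 1 = 3. (Direct check: xy = 25725 = 7^3 · (75).)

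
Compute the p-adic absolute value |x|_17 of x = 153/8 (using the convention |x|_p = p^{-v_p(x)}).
|153/8|_17 = 1/17

Step 1 — compute v_17(x) by factoring powers of 17 out of the numerator and denominator: v_17(153/8) = 1. Step 2 — apply |x|_p = p^{-v_p(x)} = 17^{-1} = 1/17.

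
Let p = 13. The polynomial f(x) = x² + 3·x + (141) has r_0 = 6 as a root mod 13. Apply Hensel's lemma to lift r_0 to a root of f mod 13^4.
r_3 = 20780 (mod 28561)

Hensel: r_{i+1} = r_i − f(r_i)·(f′(r_i))^{-1} mod 13^{i+2}, f′(x) = 2x + 3. Iterate:
  r_0 = 6 (mod 13)
  r_1 = 162 (mod 169)
  r_2 = 1007 (mod 2197)
  r_3 = 20780 (mod 28561)
Final: r = 20780 satisfies f(r) ≡ 0 mod 13^4.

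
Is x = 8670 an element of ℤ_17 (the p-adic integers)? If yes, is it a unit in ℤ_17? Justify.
x ∈ ℤ_17 but not a unit; v_17(x) = 2 > 0

ℤ_17 = {x ∈ ℚ_17 : v_17(x) ≥ 0} and ℤ_17^× = {x ∈ ℤ_17 : v_17(x) = 0}. Here v_17(8670) = v_17(num) − v_17(den) = 2; compare against these criteria.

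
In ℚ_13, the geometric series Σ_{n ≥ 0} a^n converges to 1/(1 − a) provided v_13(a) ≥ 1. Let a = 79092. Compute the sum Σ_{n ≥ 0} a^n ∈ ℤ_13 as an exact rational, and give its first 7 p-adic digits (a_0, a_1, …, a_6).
Σ a^n = 1/(1 − a) = -1/79091;  first 7 digits = (1, 0, 0, 10, 2, 0, 9)

v_13(a) = 3 ≥ 1, so the series converges in ℤ_13 to 1/(1 − a) = 1/(1 − 79092) = -1/79091. Expand this rational in ℤ_13: compute digits iteratively via d_i = x_i mod 13, x_{i+1} = (x_i − d_i)/13. The first 7 digits are (1, 0, 0, 10, 2, 0, 9).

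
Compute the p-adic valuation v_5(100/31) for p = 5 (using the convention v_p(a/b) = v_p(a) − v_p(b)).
v_5(100/31) = 2

Factor powers of 5 from the numerator and denominator of the reduced fraction: 100 = 5^2 · 4 and 31 = 5^0 · 31. Apply v_p(a/b) = v_p(a) − v_p(b): v_5(100/31) = 2 − 0 = 2.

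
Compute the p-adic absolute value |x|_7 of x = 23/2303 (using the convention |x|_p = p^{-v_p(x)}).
|23/2303|_7 = 49

Step 1 — compute v_7(x) by factoring powers of 7 out of the numerator and denominator: v_7(23/2303) = -2. Step 2 — apply |x|_p = p^{-v_p(x)} = 7^{2} = 49.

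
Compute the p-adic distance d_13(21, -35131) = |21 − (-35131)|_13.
d_13(21, -35131) = 1/2197

Step 1 — x − y = 21 − (-35131) = 35152. Step 2 — v_13(35152) = 3 (factor: 35152 = (13^3 · 16); the sign does not affect v_p). Step 3 — |x − y|_13 = 13^{-3} = 1/2197.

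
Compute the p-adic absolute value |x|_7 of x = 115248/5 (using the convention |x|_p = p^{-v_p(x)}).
|115248/5|_7 = 1/2401

Step 1 — compute v_7(x) by factoring powers of 7 out of the numerator and denominator: v_7(115248/5) = 4. Step 2 — apply |x|_p = p^{-v_p(x)} = 7^{-4} = 1/2401.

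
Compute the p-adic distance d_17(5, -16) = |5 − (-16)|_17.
d_17(5, -16) = 1

Step 1 — x − y = 5 − (-16) = 21. Step 2 — v_17(21) = 0 (factor: 21 = (17^0 · 21); the sign does not affect v_p). Step 3 — |x − y|_17 = 17^{0} = 1.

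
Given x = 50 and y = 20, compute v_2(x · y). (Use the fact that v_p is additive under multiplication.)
v_2(1000) = 3

v_p(x) = 1 (factor: 50 = 2^1 · 25); v_p(y) = 2 (factor: 20 = 2^2 · 5). Additivity: v_p(xy) = v_p(x) + v_p(y) = 1 + 2 = 3. (Direct check: xy = 1000 = 2^3 · (125).)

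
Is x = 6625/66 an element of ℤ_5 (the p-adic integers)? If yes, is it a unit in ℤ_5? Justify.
x ∈ ℤ_5 but not a unit; v_5(x) = 3 > 0

ℤ_5 = {x ∈ ℚ_5 : v_5(x) ≥ 0} and ℤ_5^× = {x ∈ ℤ_5 : v_5(x) = 0}. Here v_5(6625/66) = v_5(num) − v_5(den) = 3; compare against these criteria.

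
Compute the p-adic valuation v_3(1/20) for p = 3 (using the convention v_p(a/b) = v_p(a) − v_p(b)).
v_3(1/20) = 0

Factor powers of 3 from the numerator and denominator of the reduced fraction: 1 = 3^0 · 1 and 20 = 3^0 · 20. Apply v_p(a/b) = v_p(a) − v_p(b): v_3(1/20) = 0 − 0 = 0.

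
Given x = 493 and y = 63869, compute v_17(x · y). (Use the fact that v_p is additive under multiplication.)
v_17(31487417) = 4

v_p(x) = 1 (factor: 493 = 17^1 · 29); v_p(y) = 3 (factor: 63869 = 17^3 · 13). Additivity: v_p(xy) = v_p(x) + v_p(y) = 1 + 3 = 4. (Direct check: xy = 31487417 = 17^4 · (377).)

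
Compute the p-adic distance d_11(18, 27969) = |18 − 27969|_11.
d_11(18, 27969) = 1/1331

Step 1 — x − y = 18 − 27969 = -27951. Step 2 — v_11(-27951) = 3 (factor: -27951 = −(11^3 · 21); the sign does not affect v_p). Step 3 — |x − y|_11 = 11^{-3} = 1/1331.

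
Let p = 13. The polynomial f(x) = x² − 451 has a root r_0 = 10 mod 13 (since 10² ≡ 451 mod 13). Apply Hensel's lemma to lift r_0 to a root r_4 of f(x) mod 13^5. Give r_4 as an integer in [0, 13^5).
r_4 = 68650 (mod 371293)

Hensel's recurrence: r_{i+1} = r_i − f(r_i)·(f′(r_i))^{-1} mod 13^{i+2}, with f′(x) = 2x. Iterate:
  r_0 = 10 (mod 13)
  r_1 = 36 (mod 169)
  r_2 = 543 (mod 2197)
  r_3 = 11528 (mod 28561)
  r_4 = 68650 (mod 371293)
Final: r_4 = 68650, and one checks f(r_4) ≡ 0 mod 13^5.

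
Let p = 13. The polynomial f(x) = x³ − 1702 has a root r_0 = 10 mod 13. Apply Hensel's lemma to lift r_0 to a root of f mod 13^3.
r_2 = 1219 (mod 2197)

Hensel: r_{i+1} = r_i − f(r_i)/f′(r_i) mod 13^{i+2}, where f′(x) = 3x². Iterate:
  r_0 = 10 (mod 13)
  r_1 = 36 (mod 169)
  r_2 = 1219 (mod 2197)
Final: r = 1219 with f(r) ≡ 0 mod 13^3.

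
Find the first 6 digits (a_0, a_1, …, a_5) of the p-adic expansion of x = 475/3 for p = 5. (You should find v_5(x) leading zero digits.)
(a_0, …, a_5) = (0, 0, 3, 4, 1, 3)

v_5(475/3) = 2, so a_0 = ... = a_1 = 0. Factor out: x = 5^2 · u with u = 19/3 a unit in ℤ_5. Expand u iteratively via a_{v+i} = u_i mod 5, u_{i+1} = (u_i − a_{v+i})/5:
  u_0 = 19/3;  a_2 = 3;  u_1 = (u_0 − 3)/5 = 2/3
  u_1 = 2/3;  a_3 = 4;  u_2 = (u_1 − 4)/5 = -2/3
  u_2 = -2/3;  a_4 = 1;  u_3 = (u_2 − 1)/5 = -1/3
  u_3 = -1/3;  a_5 = 3;  u_4 = (u_3 − 3)/5 = -2/3
Digits: (0, 0, 3, 4, 1, 3).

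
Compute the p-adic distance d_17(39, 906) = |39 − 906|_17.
d_17(39, 906) = 1/289

Step 1 — x − y = 39 − 906 = -867. Step 2 — v_17(-867) = 2 (factor: -867 = −(17^2 · 3); the sign does not affect v_p). Step 3 — |x − y|_17 = 17^{-2} = 1/289.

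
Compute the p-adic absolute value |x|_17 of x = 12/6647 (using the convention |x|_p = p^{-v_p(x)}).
|12/6647|_17 = 289

Step 1 — compute v_17(x) by factoring powers of 17 out of the numerator and denominator: v_17(12/6647) = -2. Step 2 — apply |x|_p = p^{-v_p(x)} = 17^{2} = 289.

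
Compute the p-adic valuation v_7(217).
v_7(217) = 1

v_7(n) is the largest exponent k such that 7^k divides n. Factor out: 217 = 7^1 · 31. (Sign doesn't affect v_p.) So v_7(217) = 1.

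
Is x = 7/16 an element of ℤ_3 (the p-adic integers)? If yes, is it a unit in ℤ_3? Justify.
x ∈ ℤ_3^× (unit); v_3(x) = 0

ℤ_3 = {x ∈ ℚ_3 : v_3(x) ≥ 0} and ℤ_3^× = {x ∈ ℤ_3 : v_3(x) = 0}. Here v_3(7/16) = v_3(num) − v_3(den) = 0; compare against these criteria.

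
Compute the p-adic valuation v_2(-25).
v_2(-25) = 0

v_2(n) is the largest exponent k such that 2^k divides n. Factor out: -25 = -2^0 · 25. (Sign doesn't affect v_p.) So v_2(-25) = 0.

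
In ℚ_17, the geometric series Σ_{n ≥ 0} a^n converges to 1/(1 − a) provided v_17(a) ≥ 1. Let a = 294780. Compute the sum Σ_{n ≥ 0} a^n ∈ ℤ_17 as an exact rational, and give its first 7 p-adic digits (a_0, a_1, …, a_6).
Σ a^n = 1/(1 − a) = -1/294779;  first 7 digits = (1, 0, 0, 9, 3, 0, 13)

v_17(a) = 3 ≥ 1, so the series converges in ℤ_17 to 1/(1 − a) = 1/(1 − 294780) = -1/294779. Expand this rational in ℤ_17: compute digits iteratively via d_i = x_i mod 17, x_{i+1} = (x_i − d_i)/17. The first 7 digits are (1, 0, 0, 9, 3, 0, 13).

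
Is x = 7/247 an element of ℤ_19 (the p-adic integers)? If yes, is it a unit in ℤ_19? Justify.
x ∉ ℤ_19 (v_19(x) = -1 < 0)

ℤ_19 = {x ∈ ℚ_19 : v_19(x) ≥ 0} and ℤ_19^× = {x ∈ ℤ_19 : v_19(x) = 0}. Here v_19(7/247) = v_19(num) − v_19(den) = -1; compare against these criteria.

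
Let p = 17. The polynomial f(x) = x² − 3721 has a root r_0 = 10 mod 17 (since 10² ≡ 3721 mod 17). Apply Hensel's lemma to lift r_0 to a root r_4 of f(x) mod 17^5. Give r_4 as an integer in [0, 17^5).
r_4 = 61 (mod 1419857)

Hensel's recurrence: r_{i+1} = r_i − f(r_i)·(f′(r_i))^{-1} mod 17^{i+2}, with f′(x) = 2x. Iterate:
  r_0 = 10 (mod 17)
  r_1 = 61 (mod 289)
  r_2 = 61 (mod 4913)
  r_3 = 61 (mod 83521)
  r_4 = 61 (mod 1419857)
Final: r_4 = 61, and one checks f(r_4) ≡ 0 mod 17^5.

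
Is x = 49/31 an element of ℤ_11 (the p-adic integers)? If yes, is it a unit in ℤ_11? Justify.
x ∈ ℤ_11^× (unit); v_11(x) = 0

ℤ_11 = {x ∈ ℚ_11 : v_11(x) ≥ 0} and ℤ_11^× = {x ∈ ℤ_11 : v_11(x) = 0}. Here v_11(49/31) = v_11(num) − v_11(den) = 0; compare against these criteria.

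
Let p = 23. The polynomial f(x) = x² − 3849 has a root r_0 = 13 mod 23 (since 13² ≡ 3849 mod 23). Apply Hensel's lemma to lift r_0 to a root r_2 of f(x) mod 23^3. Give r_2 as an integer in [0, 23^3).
r_2 = 3532 (mod 12167)

Hensel's recurrence: r_{i+1} = r_i − f(r_i)·(f′(r_i))^{-1} mod 23^{i+2}, with f′(x) = 2x. Iterate:
  r_0 = 13 (mod 23)
  r_1 = 358 (mod 529)
  r_2 = 3532 (mod 12167)
Final: r_2 = 3532, and one checks f(r_2) ≡ 0 mod 23^3.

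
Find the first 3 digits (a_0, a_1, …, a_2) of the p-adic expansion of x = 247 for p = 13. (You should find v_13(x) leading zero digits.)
(a_0, …, a_2) = (0, 6, 1)

v_13(247) = 1, so a_0 = ... = a_0 = 0. Factor out: x = 13^1 · u with u = 19 a unit in ℤ_13. Expand u iteratively via a_{v+i} = u_i mod 13, u_{i+1} = (u_i − a_{v+i})/13:
  u_0 = 19;  a_1 = 6;  u_1 = (u_0 − 6)/13 = 1
  u_1 = 1;  a_2 = 1;  u_2 = (u_1 − 1)/13 = 0
Digits: (0, 6, 1).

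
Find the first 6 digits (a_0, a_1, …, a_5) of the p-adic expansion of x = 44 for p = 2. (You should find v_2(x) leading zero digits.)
(a_0, …, a_5) = (0, 0, 1, 1, 0, 1)

v_2(44) = 2, so a_0 = ... = a_1 = 0. Factor out: x = 2^2 · u with u = 11 a unit in ℤ_2. Expand u iteratively via a_{v+i} = u_i mod 2, u_{i+1} = (u_i − a_{v+i})/2:
  u_0 = 11;  a_2 = 1;  u_1 = (u_0 − 1)/2 = 5
  u_1 = 5;  a_3 = 1;  u_2 = (u_1 − 1)/2 = 2
  u_2 = 2;  a_4 = 0;  u_3 = (u_2 − 0)/2 = 1
  u_3 = 1;  a_5 = 1;  u_4 = (u_3 − 1)/2 = 0
Digits: (0, 0, 1, 1, 0, 1).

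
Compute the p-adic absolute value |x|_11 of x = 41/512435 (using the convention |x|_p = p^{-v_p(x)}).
|41/512435|_11 = 14641

Step 1 — compute v_11(x) by factoring powers of 11 out of the numerator and denominator: v_11(41/512435) = -4. Step 2 — apply |x|_p = p^{-v_p(x)} = 11^{4} = 14641.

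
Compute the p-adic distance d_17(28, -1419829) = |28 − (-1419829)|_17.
d_17(28, -1419829) = 1/1419857

Step 1 — x − y = 28 − (-1419829) = 1419857. Step 2 — v_17(1419857) = 5 (factor: 1419857 = (17^5 · 1); the sign does not affect v_p). Step 3 — |x − y|_17 = 17^{-5} = 1/1419857.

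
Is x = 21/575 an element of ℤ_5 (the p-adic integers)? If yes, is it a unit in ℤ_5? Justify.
x ∉ ℤ_5 (v_5(x) = -2 < 0)

ℤ_5 = {x ∈ ℚ_5 : v_5(x) ≥ 0} and ℤ_5^× = {x ∈ ℤ_5 : v_5(x) = 0}. Here v_5(21/575) = v_5(num) − v_5(den) = -2; compare against these criteria.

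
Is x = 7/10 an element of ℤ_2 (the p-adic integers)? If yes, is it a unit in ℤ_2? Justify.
x ∉ ℤ_2 (v_2(x) = -1 < 0)

ℤ_2 = {x ∈ ℚ_2 : v_2(x) ≥ 0} and ℤ_2^× = {x ∈ ℤ_2 : v_2(x) = 0}. Here v_2(7/10) = v_2(num) − v_2(den) = -1; compare against these criteria.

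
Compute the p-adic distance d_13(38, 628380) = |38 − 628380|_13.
d_13(38, 628380) = 1/28561

Step 1 — x − y = 38 − 628380 = -628342. Step 2 — v_13(-628342) = 4 (factor: -628342 = −(13^4 · 22); the sign does not affect v_p). Step 3 — |x − y|_13 = 13^{-4} = 1/28561.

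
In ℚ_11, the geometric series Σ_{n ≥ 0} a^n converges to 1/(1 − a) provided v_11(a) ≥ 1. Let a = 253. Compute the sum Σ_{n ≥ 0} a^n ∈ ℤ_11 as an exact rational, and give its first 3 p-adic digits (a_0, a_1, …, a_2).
Σ a^n = 1/(1 − a) = -1/252;  first 3 digits = (1, 1, 3)

v_11(a) = 1 ≥ 1, so the series converges in ℤ_11 to 1/(1 − a) = 1/(1 − 253) = -1/252. Expand this rational in ℤ_11: compute digits iteratively via d_i = x_i mod 11, x_{i+1} = (x_i − d_i)/11. The first 3 digits are (1, 1, 3).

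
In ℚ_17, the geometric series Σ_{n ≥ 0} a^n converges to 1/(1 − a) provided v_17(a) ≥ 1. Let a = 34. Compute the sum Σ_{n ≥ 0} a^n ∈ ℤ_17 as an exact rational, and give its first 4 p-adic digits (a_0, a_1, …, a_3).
Σ a^n = 1/(1 − a) = -1/33;  first 4 digits = (1, 2, 4, 8)

v_17(a) = 1 ≥ 1, so the series converges in ℤ_17 to 1/(1 − a) = 1/(1 − 34) = -1/33. Expand this rational in ℤ_17: compute digits iteratively via d_i = x_i mod 17, x_{i+1} = (x_i − d_i)/17. The first 4 digits are (1, 2, 4, 8).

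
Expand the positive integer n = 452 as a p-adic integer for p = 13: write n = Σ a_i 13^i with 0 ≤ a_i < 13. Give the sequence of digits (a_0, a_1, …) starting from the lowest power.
(a_0, a_1, …) = (10, 8, 2)

Repeated division by 13 gives the digits low-to-high: 452 = 10 + 8·13^1 + 2·13^2. Digit sequence: (10, 8, 2).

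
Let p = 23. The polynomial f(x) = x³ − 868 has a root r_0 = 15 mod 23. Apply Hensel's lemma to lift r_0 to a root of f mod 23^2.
r_1 = 429 (mod 529)

Hensel: r_{i+1} = r_i − f(r_i)/f′(r_i) mod 23^{i+2}, where f′(x) = 3x². Iterate:
  r_0 = 15 (mod 23)
  r_1 = 429 (mod 529)
Final: r = 429 with f(r) ≡ 0 mod 23^2.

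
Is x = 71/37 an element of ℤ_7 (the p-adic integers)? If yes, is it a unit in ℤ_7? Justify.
x ∈ ℤ_7^× (unit); v_7(x) = 0

ℤ_7 = {x ∈ ℚ_7 : v_7(x) ≥ 0} and ℤ_7^× = {x ∈ ℤ_7 : v_7(x) = 0}. Here v_7(71/37) = v_7(num) − v_7(den) = 0; compare against these criteria.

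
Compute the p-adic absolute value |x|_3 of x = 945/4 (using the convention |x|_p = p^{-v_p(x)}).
|945/4|_3 = 1/27

Step 1 — compute v_3(x) by factoring powers of 3 out of the numerator and denominator: v_3(945/4) = 3. Step 2 — apply |x|_p = p^{-v_p(x)} = 3^{-3} = 1/27.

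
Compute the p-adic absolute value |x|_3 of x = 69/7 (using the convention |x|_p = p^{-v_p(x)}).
|69/7|_3 = 1/3

Step 1 — compute v_3(x) by factoring powers of 3 out of the numerator and denominator: v_3(69/7) = 1. Step 2 — apply |x|_p = p^{-v_p(x)} = 3^{-1} = 1/3.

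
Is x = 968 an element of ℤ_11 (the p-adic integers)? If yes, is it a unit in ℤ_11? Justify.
x ∈ ℤ_11 but not a unit; v_11(x) = 2 > 0

ℤ_11 = {x ∈ ℚ_11 : v_11(x) ≥ 0} and ℤ_11^× = {x ∈ ℤ_11 : v_11(x) = 0}. Here v_11(968) = v_11(num) − v_11(den) = 2; compare against these criteria.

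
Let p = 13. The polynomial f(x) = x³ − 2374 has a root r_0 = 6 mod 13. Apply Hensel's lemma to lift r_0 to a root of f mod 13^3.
r_2 = 1813 (mod 2197)

Hensel: r_{i+1} = r_i − f(r_i)/f′(r_i) mod 13^{i+2}, where f′(x) = 3x². Iterate:
  r_0 = 6 (mod 13)
  r_1 = 123 (mod 169)
  r_2 = 1813 (mod 2197)
Final: r = 1813 with f(r) ≡ 0 mod 13^3.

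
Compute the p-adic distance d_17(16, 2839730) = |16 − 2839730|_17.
d_17(16, 2839730) = 1/1419857

Step 1 — x − y = 16 − 2839730 = -2839714. Step 2 — v_17(-2839714) = 5 (factor: -2839714 = −(17^5 · 2); the sign does not affect v_p). Step 3 — |x − y|_17 = 17^{-5} = 1/1419857.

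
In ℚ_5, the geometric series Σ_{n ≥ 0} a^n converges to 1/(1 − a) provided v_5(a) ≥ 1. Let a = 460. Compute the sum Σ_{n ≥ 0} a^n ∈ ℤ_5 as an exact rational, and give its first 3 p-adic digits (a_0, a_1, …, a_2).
Σ a^n = 1/(1 − a) = -1/459;  first 3 digits = (1, 2, 2)

v_5(a) = 1 ≥ 1, so the series converges in ℤ_5 to 1/(1 − a) = 1/(1 − 460) = -1/459. Expand this rational in ℤ_5: compute digits iteratively via d_i = x_i mod 5, x_{i+1} = (x_i − d_i)/5. The first 3 digits are (1, 2, 2).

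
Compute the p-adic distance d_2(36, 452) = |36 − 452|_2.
d_2(36, 452) = 1/32

Step 1 — x − y = 36 − 452 = -416. Step 2 — v_2(-416) = 5 (factor: -416 = −(2^5 · 13); the sign does not affect v_p). Step 3 — |x − y|_2 = 2^{-5} = 1/32.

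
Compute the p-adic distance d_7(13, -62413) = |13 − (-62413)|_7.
d_7(13, -62413) = 1/2401

Step 1 — x − y = 13 − (-62413) = 62426. Step 2 — v_7(62426) = 4 (factor: 62426 = (7^4 · 26); the sign does not affect v_p). Step 3 — |x − y|_7 = 7^{-4} = 1/2401.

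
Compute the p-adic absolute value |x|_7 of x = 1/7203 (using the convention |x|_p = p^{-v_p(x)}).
|1/7203|_7 = 2401

Step 1 — compute v_7(x) by factoring powers of 7 out of the numerator and denominator: v_7(1/7203) = -4. Step 2 — apply |x|_p = p^{-v_p(x)} = 7^{4} = 2401.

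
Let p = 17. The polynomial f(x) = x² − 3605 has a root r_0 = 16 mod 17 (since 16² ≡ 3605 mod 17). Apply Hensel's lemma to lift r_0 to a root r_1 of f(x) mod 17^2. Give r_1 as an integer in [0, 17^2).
r_1 = 220 (mod 289)

Hensel's recurrence: r_{i+1} = r_i − f(r_i)·(f′(r_i))^{-1} mod 17^{i+2}, with f′(x) = 2x. Iterate:
  r_0 = 16 (mod 17)
  r_1 = 220 (mod 289)
Final: r_1 = 220, and one checks f(r_1) ≡ 0 mod 17^2.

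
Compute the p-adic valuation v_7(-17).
v_7(-17) = 0

v_7(n) is the largest exponent k such that 7^k divides n. Factor out: -17 = -7^0 · 17. (Sign doesn't affect v_p.) So v_7(-17) = 0.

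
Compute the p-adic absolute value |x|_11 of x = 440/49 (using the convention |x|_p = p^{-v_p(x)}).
|440/49|_11 = 1/11

Step 1 — compute v_11(x) by factoring powers of 11 out of the numerator and denominator: v_11(440/49) = 1. Step 2 — apply |x|_p = p^{-v_p(x)} = 11^{-1} = 1/11.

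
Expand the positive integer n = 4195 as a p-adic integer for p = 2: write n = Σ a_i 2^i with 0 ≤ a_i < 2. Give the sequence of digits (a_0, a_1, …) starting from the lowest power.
(a_0, a_1, …) = (1, 1, 0, 0, 0, 1, 1, 0, 0, 0, 0, 0, 1)

Repeated division by 2 gives the digits low-to-high: 4195 = 1 + 1·2^1 + 1·2^5 + 1·2^6 + 1·2^12. Digit sequence: (1, 1, 0, 0, 0, 1, 1, 0, 0, 0, 0, 0, 1).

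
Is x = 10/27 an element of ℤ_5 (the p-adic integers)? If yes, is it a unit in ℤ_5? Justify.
x ∈ ℤ_5 but not a unit; v_5(x) = 1 > 0

ℤ_5 = {x ∈ ℚ_5 : v_5(x) ≥ 0} and ℤ_5^× = {x ∈ ℤ_5 : v_5(x) = 0}. Here v_5(10/27) = v_5(num) − v_5(den) = 1; compare against these criteria.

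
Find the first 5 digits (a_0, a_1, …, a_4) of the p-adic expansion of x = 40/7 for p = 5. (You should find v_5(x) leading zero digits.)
(a_0, …, a_4) = (0, 4, 3, 0, 2)

v_5(40/7) = 1, so a_0 = ... = a_0 = 0. Factor out: x = 5^1 · u with u = 8/7 a unit in ℤ_5. Expand u iteratively via a_{v+i} = u_i mod 5, u_{i+1} = (u_i − a_{v+i})/5:
  u_0 = 8/7;  a_1 = 4;  u_1 = (u_0 − 4)/5 = -4/7
  u_1 = -4/7;  a_2 = 3;  u_2 = (u_1 − 3)/5 = -5/7
  u_2 = -5/7;  a_3 = 0;  u_3 = (u_2 − 0)/5 = -1/7
  u_3 = -1/7;  a_4 = 2;  u_4 = (u_3 − 2)/5 = -3/7
Digits: (0, 4, 3, 0, 2).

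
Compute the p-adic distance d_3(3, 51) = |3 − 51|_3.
d_3(3, 51) = 1/3

Step 1 — x − y = 3 − 51 = -48. Step 2 — v_3(-48) = 1 (factor: -48 = −(3^1 · 16); the sign does not affect v_p). Step 3 — |x − y|_3 = 3^{-1} = 1/3.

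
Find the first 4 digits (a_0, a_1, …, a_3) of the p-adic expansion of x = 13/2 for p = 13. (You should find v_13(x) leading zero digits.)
(a_0, …, a_3) = (0, 7, 6, 6)

v_13(13/2) = 1, so a_0 = ... = a_0 = 0. Factor out: x = 13^1 · u with u = 1/2 a unit in ℤ_13. Expand u iteratively via a_{v+i} = u_i mod 13, u_{i+1} = (u_i − a_{v+i})/13:
  u_0 = 1/2;  a_1 = 7;  u_1 = (u_0 − 7)/13 = -1/2
  u_1 = -1/2;  a_2 = 6;  u_2 = (u_1 − 6)/13 = -1/2
  u_2 = -1/2;  a_3 = 6;  u_3 = (u_2 − 6)/13 = -1/2
Digits: (0, 7, 6, 6).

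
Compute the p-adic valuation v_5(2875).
v_5(2875) = 3

v_5(n) is the largest exponent k such that 5^k divides n. Factor out: 2875 = 5^3 · 23. (Sign doesn't affect v_p.) So v_5(2875) = 3.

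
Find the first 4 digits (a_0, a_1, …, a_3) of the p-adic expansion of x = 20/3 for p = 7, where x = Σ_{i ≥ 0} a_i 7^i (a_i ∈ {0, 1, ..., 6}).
(a_0, …, a_3) = (2, 3, 2, 2)

v_7(20/3) = 0 (numerator and denominator both coprime to 7), so x ∈ ℤ_7^×. Compute digits iteratively via a_i = x_i mod 7, x_{i+1} = (x_i − a_i)/7, with x_0 = x:
  x_0 = 20/3;  a_0 = 2;  x_1 = (x_0 − 2)/7 = 2/3
  x_1 = 2/3;  a_1 = 3;  x_2 = (x_1 − 3)/7 = -1/3
  x_2 = -1/3;  a_2 = 2;  x_3 = (x_2 − 2)/7 = -1/3
  x_3 = -1/3;  a_3 = 2;  x_4 = (x_3 − 2)/7 = -1/3
Digits: (2, 3, 2, 2).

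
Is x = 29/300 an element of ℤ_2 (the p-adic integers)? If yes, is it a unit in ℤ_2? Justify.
x ∉ ℤ_2 (v_2(x) = -2 < 0)

ℤ_2 = {x ∈ ℚ_2 : v_2(x) ≥ 0} and ℤ_2^× = {x ∈ ℤ_2 : v_2(x) = 0}. Here v_2(29/300) = v_2(num) − v_2(den) = -2; compare against these criteria.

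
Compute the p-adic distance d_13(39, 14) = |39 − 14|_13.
d_13(39, 14) = 1

Step 1 — x − y = 39 − 14 = 25. Step 2 — v_13(25) = 0 (factor: 25 = (13^0 · 25); the sign does not affect v_p). Step 3 — |x − y|_13 = 13^{0} = 1.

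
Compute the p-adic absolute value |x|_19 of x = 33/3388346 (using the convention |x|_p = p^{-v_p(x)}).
|33/3388346|_19 = 130321

Step 1 — compute v_19(x) by factoring powers of 19 out of the numerator and denominator: v_19(33/3388346) = -4. Step 2 — apply |x|_p = p^{-v_p(x)} = 19^{4} = 130321.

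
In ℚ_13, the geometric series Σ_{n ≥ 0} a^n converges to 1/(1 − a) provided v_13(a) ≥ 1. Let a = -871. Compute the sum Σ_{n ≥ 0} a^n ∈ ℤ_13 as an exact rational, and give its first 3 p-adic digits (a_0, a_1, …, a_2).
Σ a^n = 1/(1 − a) = 1/872;  first 3 digits = (1, 11, 11)

v_13(a) = 1 ≥ 1, so the series converges in ℤ_13 to 1/(1 − a) = 1/(1 − (-871)) = 1/872. Expand this rational in ℤ_13: compute digits iteratively via d_i = x_i mod 13, x_{i+1} = (x_i − d_i)/13. The first 3 digits are (1, 11, 11).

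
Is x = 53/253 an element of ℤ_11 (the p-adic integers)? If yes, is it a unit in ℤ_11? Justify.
x ∉ ℤ_11 (v_11(x) = -1 < 0)

ℤ_11 = {x ∈ ℚ_11 : v_11(x) ≥ 0} and ℤ_11^× = {x ∈ ℤ_11 : v_11(x) = 0}. Here v_11(53/253) = v_11(num) − v_11(den) = -1; compare against these criteria.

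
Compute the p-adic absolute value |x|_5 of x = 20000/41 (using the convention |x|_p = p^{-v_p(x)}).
|20000/41|_5 = 1/625

Step 1 — compute v_5(x) by factoring powers of 5 out of the numerator and denominator: v_5(20000/41) = 4. Step 2 — apply |x|_p = p^{-v_p(x)} = 5^{-4} = 1/625.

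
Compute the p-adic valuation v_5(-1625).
v_5(-1625) = 3

v_5(n) is the largest exponent k such that 5^k divides n. Factor out: -1625 = -5^3 · 13. (Sign doesn't affect v_p.) So v_5(-1625) = 3.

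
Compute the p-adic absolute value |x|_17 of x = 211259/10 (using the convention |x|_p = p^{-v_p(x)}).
|211259/10|_17 = 1/4913

Step 1 — compute v_17(x) by factoring powers of 17 out of the numerator and denominator: v_17(211259/10) = 3. Step 2 — apply |x|_p = p^{-v_p(x)} = 17^{-3} = 1/4913.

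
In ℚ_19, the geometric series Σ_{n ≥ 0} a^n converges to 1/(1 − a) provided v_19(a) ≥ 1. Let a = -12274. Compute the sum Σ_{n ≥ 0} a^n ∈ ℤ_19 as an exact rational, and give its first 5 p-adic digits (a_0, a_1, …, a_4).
Σ a^n = 1/(1 − a) = 1/12275;  first 5 digits = (1, 0, 4, 17, 15)

v_19(a) = 2 ≥ 1, so the series converges in ℤ_19 to 1/(1 − a) = 1/(1 − (-12274)) = 1/12275. Expand this rational in ℤ_19: compute digits iteratively via d_i = x_i mod 19, x_{i+1} = (x_i − d_i)/19. The first 5 digits are (1, 0, 4, 17, 15).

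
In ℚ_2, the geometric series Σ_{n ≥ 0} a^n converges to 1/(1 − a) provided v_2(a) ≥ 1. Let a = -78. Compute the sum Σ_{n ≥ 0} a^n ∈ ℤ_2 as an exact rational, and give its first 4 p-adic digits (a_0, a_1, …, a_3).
Σ a^n = 1/(1 − a) = 1/79;  first 4 digits = (1, 1, 1, 1)

v_2(a) = 1 ≥ 1, so the series converges in ℤ_2 to 1/(1 − a) = 1/(1 − (-78)) = 1/79. Expand this rational in ℤ_2: compute digits iteratively via d_i = x_i mod 2, x_{i+1} = (x_i − d_i)/2. The first 4 digits are (1, 1, 1, 1).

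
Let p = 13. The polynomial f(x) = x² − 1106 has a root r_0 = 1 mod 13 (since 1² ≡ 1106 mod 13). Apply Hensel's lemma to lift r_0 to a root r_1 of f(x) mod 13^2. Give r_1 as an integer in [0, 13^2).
r_1 = 131 (mod 169)

Hensel's recurrence: r_{i+1} = r_i − f(r_i)·(f′(r_i))^{-1} mod 13^{i+2}, with f′(x) = 2x. Iterate:
  r_0 = 1 (mod 13)
  r_1 = 131 (mod 169)
Final: r_1 = 131, and one checks f(r_1) ≡ 0 mod 13^2.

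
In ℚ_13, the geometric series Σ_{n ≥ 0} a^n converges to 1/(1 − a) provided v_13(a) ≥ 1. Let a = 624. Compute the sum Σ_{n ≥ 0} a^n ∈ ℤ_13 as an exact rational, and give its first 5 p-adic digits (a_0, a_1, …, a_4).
Σ a^n = 1/(1 − a) = -1/623;  first 5 digits = (1, 9, 6, 9, 1)

v_13(a) = 1 ≥ 1, so the series converges in ℤ_13 to 1/(1 − a) = 1/(1 − 624) = -1/623. Expand this rational in ℤ_13: compute digits iteratively via d_i = x_i mod 13, x_{i+1} = (x_i − d_i)/13. The first 5 digits are (1, 9, 6, 9, 1).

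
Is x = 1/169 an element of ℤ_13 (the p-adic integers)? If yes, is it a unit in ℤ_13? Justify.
x ∉ ℤ_13 (v_13(x) = -2 < 0)

ℤ_13 = {x ∈ ℚ_13 : v_13(x) ≥ 0} and ℤ_13^× = {x ∈ ℤ_13 : v_13(x) = 0}. Here v_13(1/169) = v_13(num) − v_13(den) = -2; compare against these criteria.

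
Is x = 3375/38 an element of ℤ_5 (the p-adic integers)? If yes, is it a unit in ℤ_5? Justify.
x ∈ ℤ_5 but not a unit; v_5(x) = 3 > 0

ℤ_5 = {x ∈ ℚ_5 : v_5(x) ≥ 0} and ℤ_5^× = {x ∈ ℤ_5 : v_5(x) = 0}. Here v_5(3375/38) = v_5(num) − v_5(den) = 3; compare against these criteria.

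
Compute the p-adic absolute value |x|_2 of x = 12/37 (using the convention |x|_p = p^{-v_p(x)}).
|12/37|_2 = 1/4

Step 1 — compute v_2(x) by factoring powers of 2 out of the numerator and denominator: v_2(12/37) = 2. Step 2 — apply |x|_p = p^{-v_p(x)} = 2^{-2} = 1/4.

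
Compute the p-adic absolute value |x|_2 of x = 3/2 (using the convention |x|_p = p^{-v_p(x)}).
|3/2|_2 = 2

Step 1 — compute v_2(x) by factoring powers of 2 out of the numerator and denominator: v_2(3/2) = -1. Step 2 — apply |x|_p = p^{-v_p(x)} = 2^{1} = 2.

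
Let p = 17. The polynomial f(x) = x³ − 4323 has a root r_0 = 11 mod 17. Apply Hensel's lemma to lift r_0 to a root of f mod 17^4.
r_3 = 60140 (mod 83521)

Hensel: r_{i+1} = r_i − f(r_i)/f′(r_i) mod 17^{i+2}, where f′(x) = 3x². Iterate:
  r_0 = 11 (mod 17)
  r_1 = 28 (mod 289)
  r_2 = 1184 (mod 4913)
  r_3 = 60140 (mod 83521)
Final: r = 60140 with f(r) ≡ 0 mod 17^4.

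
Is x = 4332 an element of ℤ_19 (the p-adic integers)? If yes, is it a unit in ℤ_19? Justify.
x ∈ ℤ_19 but not a unit; v_19(x) = 2 > 0

ℤ_19 = {x ∈ ℚ_19 : v_19(x) ≥ 0} and ℤ_19^× = {x ∈ ℤ_19 : v_19(x) = 0}. Here v_19(4332) = v_19(num) − v_19(den) = 2; compare against these criteria.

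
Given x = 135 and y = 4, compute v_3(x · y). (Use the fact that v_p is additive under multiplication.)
v_3(540) = 3

v_p(x) = 3 (factor: 135 = 3^3 · 5); v_p(y) = 0 (factor: 4 = 3^0 · 4). Additivity: v_p(xy) = v_p(x) + v_p(y) = 3 + 0 = 3. (Direct check: xy = 540 = 3^3 · (20).)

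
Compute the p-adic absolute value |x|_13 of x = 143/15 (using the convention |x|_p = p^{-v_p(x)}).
|143/15|_13 = 1/13

Step 1 — compute v_13(x) by factoring powers of 13 out of the numerator and denominator: v_13(143/15) = 1. Step 2 — apply |x|_p = p^{-v_p(x)} = 13^{-1} = 1/13.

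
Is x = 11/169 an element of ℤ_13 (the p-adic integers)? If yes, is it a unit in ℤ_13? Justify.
x ∉ ℤ_13 (v_13(x) = -2 < 0)

ℤ_13 = {x ∈ ℚ_13 : v_13(x) ≥ 0} and ℤ_13^× = {x ∈ ℤ_13 : v_13(x) = 0}. Here v_13(11/169) = v_13(num) − v_13(den) = -2; compare against these criteria.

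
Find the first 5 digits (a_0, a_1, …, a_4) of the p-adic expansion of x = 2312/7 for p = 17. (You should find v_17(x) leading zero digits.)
(a_0, …, a_4) = (0, 0, 6, 7, 2)

v_17(2312/7) = 2, so a_0 = ... = a_1 = 0. Factor out: x = 17^2 · u with u = 8/7 a unit in ℤ_17. Expand u iteratively via a_{v+i} = u_i mod 17, u_{i+1} = (u_i − a_{v+i})/17:
  u_0 = 8/7;  a_2 = 6;  u_1 = (u_0 − 6)/17 = -2/7
  u_1 = -2/7;  a_3 = 7;  u_2 = (u_1 − 7)/17 = -3/7
  u_2 = -3/7;  a_4 = 2;  u_3 = (u_2 − 2)/17 = -1/7
Digits: (0, 0, 6, 7, 2).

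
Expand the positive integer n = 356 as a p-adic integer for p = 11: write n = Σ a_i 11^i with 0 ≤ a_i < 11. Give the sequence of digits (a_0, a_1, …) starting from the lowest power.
(a_0, a_1, …) = (4, 10, 2)

Repeated division by 11 gives the digits low-to-high: 356 = 4 + 10·11^1 + 2·11^2. Digit sequence: (4, 10, 2).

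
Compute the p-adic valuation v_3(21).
v_3(21) = 1

v_3(n) is the largest exponent k such that 3^k divides n. Factor out: 21 = 3^1 · 7. (Sign doesn't affect v_p.) So v_3(21) = 1.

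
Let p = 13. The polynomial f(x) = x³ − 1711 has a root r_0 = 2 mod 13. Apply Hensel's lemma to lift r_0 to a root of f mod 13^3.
r_2 = 1341 (mod 2197)

Hensel: r_{i+1} = r_i − f(r_i)/f′(r_i) mod 13^{i+2}, where f′(x) = 3x². Iterate:
  r_0 = 2 (mod 13)
  r_1 = 158 (mod 169)
  r_2 = 1341 (mod 2197)
Final: r = 1341 with f(r) ≡ 0 mod 13^3.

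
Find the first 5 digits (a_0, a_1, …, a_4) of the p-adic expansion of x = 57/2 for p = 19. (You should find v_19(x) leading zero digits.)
(a_0, …, a_4) = (0, 11, 9, 9, 9)

v_19(57/2) = 1, so a_0 = ... = a_0 = 0. Factor out: x = 19^1 · u with u = 3/2 a unit in ℤ_19. Expand u iteratively via a_{v+i} = u_i mod 19, u_{i+1} = (u_i − a_{v+i})/19:
  u_0 = 3/2;  a_1 = 11;  u_1 = (u_0 − 11)/19 = -1/2
  u_1 = -1/2;  a_2 = 9;  u_2 = (u_1 − 9)/19 = -1/2
  u_2 = -1/2;  a_3 = 9;  u_3 = (u_2 − 9)/19 = -1/2
  u_3 = -1/2;  a_4 = 9;  u_4 = (u_3 − 9)/19 = -1/2
Digits: (0, 11, 9, 9, 9).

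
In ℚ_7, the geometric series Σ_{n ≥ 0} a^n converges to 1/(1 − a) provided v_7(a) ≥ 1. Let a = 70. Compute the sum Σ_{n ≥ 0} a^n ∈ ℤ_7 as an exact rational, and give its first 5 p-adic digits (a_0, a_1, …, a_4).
Σ a^n = 1/(1 − a) = -1/69;  first 5 digits = (1, 3, 3, 6, 1)

v_7(a) = 1 ≥ 1, so the series converges in ℤ_7 to 1/(1 − a) = 1/(1 − 70) = -1/69. Expand this rational in ℤ_7: compute digits iteratively via d_i = x_i mod 7, x_{i+1} = (x_i − d_i)/7. The first 5 digits are (1, 3, 3, 6, 1).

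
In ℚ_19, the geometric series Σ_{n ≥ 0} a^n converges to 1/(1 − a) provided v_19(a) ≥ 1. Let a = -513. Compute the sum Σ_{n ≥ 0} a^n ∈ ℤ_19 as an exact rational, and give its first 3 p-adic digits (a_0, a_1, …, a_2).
Σ a^n = 1/(1 − a) = 1/514;  first 3 digits = (1, 11, 5)

v_19(a) = 1 ≥ 1, so the series converges in ℤ_19 to 1/(1 − a) = 1/(1 − (-513)) = 1/514. Expand this rational in ℤ_19: compute digits iteratively via d_i = x_i mod 19, x_{i+1} = (x_i − d_i)/19. The first 3 digits are (1, 11, 5).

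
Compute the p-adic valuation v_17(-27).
v_17(-27) = 0

v_17(n) is the largest exponent k such that 17^k divides n. Factor out: -27 = -17^0 · 27. (Sign doesn't affect v_p.) So v_17(-27) = 0.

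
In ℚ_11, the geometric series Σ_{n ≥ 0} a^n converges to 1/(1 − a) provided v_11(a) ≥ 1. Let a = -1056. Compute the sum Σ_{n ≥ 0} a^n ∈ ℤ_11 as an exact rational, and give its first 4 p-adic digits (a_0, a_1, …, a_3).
Σ a^n = 1/(1 − a) = 1/1057;  first 4 digits = (1, 3, 0, 6)

v_11(a) = 1 ≥ 1, so the series converges in ℤ_11 to 1/(1 − a) = 1/(1 − (-1056)) = 1/1057. Expand this rational in ℤ_11: compute digits iteratively via d_i = x_i mod 11, x_{i+1} = (x_i − d_i)/11. The first 4 digits are (1, 3, 0, 6).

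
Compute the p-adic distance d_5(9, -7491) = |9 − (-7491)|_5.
d_5(9, -7491) = 1/625

Step 1 — x − y = 9 − (-7491) = 7500. Step 2 — v_5(7500) = 4 (factor: 7500 = (5^4 · 12); the sign does not affect v_p). Step 3 — |x − y|_5 = 5^{-4} = 1/625.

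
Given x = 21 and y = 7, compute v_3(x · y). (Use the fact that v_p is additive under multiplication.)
v_3(147) = 1

v_p(x) = 1 (factor: 21 = 3^1 · 7); v_p(y) = 0 (factor: 7 = 3^0 · 7). Additivity: v_p(xy) = v_p(x) + v_p(y) = 1 + 0 = 1. (Direct check: xy = 147 = 3^1 · (49).)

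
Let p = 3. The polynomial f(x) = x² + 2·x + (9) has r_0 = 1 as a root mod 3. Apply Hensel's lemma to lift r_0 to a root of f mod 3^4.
r_3 = 43 (mod 81)

Hensel: r_{i+1} = r_i − f(r_i)·(f′(r_i))^{-1} mod 3^{i+2}, f′(x) = 2x + 2. Iterate:
  r_0 = 1 (mod 3)
  r_1 = 7 (mod 9)
  r_2 = 16 (mod 27)
  r_3 = 43 (mod 81)
Final: r = 43 satisfies f(r) ≡ 0 mod 3^4.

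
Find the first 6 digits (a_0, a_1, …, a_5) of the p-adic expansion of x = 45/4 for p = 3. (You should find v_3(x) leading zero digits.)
(a_0, …, a_5) = (0, 0, 2, 2, 0, 2)

v_3(45/4) = 2, so a_0 = ... = a_1 = 0. Factor out: x = 3^2 · u with u = 5/4 a unit in ℤ_3. Expand u iteratively via a_{v+i} = u_i mod 3, u_{i+1} = (u_i − a_{v+i})/3:
  u_0 = 5/4;  a_2 = 2;  u_1 = (u_0 − 2)/3 = -1/4
  u_1 = -1/4;  a_3 = 2;  u_2 = (u_1 − 2)/3 = -3/4
  u_2 = -3/4;  a_4 = 0;  u_3 = (u_2 − 0)/3 = -1/4
  u_3 = -1/4;  a_5 = 2;  u_4 = (u_3 − 2)/3 = -3/4
Digits: (0, 0, 2, 2, 0, 2).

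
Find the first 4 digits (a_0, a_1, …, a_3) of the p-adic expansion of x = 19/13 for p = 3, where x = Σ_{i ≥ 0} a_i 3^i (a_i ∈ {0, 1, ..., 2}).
(a_0, …, a_3) = (1, 2, 1, 2)

v_3(19/13) = 0 (numerator and denominator both coprime to 3), so x ∈ ℤ_3^×. Compute digits iteratively via a_i = x_i mod 3, x_{i+1} = (x_i − a_i)/3, with x_0 = x:
  x_0 = 19/13;  a_0 = 1;  x_1 = (x_0 − 1)/3 = 2/13
  x_1 = 2/13;  a_1 = 2;  x_2 = (x_1 − 2)/3 = -8/13
  x_2 = -8/13;  a_2 = 1;  x_3 = (x_2 − 1)/3 = -7/13
  x_3 = -7/13;  a_3 = 2;  x_4 = (x_3 − 2)/3 = -11/13
Digits: (1, 2, 1, 2).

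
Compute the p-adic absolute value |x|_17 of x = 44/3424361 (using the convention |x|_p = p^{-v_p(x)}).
|44/3424361|_17 = 83521

Step 1 — compute v_17(x) by factoring powers of 17 out of the numerator and denominator: v_17(44/3424361) = -4. Step 2 — apply |x|_p = p^{-v_p(x)} = 17^{4} = 83521.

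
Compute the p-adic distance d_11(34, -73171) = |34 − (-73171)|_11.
d_11(34, -73171) = 1/14641

Step 1 — x − y = 34 − (-73171) = 73205. Step 2 — v_11(73205) = 4 (factor: 73205 = (11^4 · 5); the sign does not affect v_p). Step 3 — |x − y|_11 = 11^{-4} = 1/14641.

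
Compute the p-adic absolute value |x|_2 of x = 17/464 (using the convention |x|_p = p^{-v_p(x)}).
|17/464|_2 = 16

Step 1 — compute v_2(x) by factoring powers of 2 out of the numerator and denominator: v_2(17/464) = -4. Step 2 — apply |x|_p = p^{-v_p(x)} = 2^{4} = 16.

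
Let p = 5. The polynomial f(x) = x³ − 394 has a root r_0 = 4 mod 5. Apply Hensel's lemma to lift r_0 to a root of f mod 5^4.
r_3 = 314 (mod 625)

Hensel: r_{i+1} = r_i − f(r_i)/f′(r_i) mod 5^{i+2}, where f′(x) = 3x². Iterate:
  r_0 = 4 (mod 5)
  r_1 = 14 (mod 25)
  r_2 = 64 (mod 125)
  r_3 = 314 (mod 625)
Final: r = 314 with f(r) ≡ 0 mod 5^4.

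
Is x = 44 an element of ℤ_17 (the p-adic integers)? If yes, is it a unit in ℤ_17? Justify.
x ∈ ℤ_17^× (unit); v_17(x) = 0

ℤ_17 = {x ∈ ℚ_17 : v_17(x) ≥ 0} and ℤ_17^× = {x ∈ ℤ_17 : v_17(x) = 0}. Here v_17(44) = v_17(num) − v_17(den) = 0; compare against these criteria.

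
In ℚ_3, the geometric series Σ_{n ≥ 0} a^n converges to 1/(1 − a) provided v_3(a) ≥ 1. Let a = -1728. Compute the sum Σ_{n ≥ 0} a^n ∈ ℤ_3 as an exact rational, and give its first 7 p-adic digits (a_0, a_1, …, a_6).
Σ a^n = 1/(1 − a) = 1/1729;  first 7 digits = (1, 0, 0, 2, 2, 1, 1)

v_3(a) = 3 ≥ 1, so the series converges in ℤ_3 to 1/(1 − a) = 1/(1 − (-1728)) = 1/1729. Expand this rational in ℤ_3: compute digits iteratively via d_i = x_i mod 3, x_{i+1} = (x_i − d_i)/3. The first 7 digits are (1, 0, 0, 2, 2, 1, 1).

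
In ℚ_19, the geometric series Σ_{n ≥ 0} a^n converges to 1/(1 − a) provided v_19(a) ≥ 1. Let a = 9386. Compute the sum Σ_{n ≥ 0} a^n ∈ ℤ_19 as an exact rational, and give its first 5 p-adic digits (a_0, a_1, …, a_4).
Σ a^n = 1/(1 − a) = -1/9385;  first 5 digits = (1, 0, 7, 1, 11)

v_19(a) = 2 ≥ 1, so the series converges in ℤ_19 to 1/(1 − a) = 1/(1 − 9386) = -1/9385. Expand this rational in ℤ_19: compute digits iteratively via d_i = x_i mod 19, x_{i+1} = (x_i − d_i)/19. The first 5 digits are (1, 0, 7, 1, 11).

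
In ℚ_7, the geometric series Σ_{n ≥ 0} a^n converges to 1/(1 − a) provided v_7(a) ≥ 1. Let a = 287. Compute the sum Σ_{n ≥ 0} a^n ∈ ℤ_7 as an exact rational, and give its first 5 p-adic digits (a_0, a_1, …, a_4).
Σ a^n = 1/(1 − a) = -1/286;  first 5 digits = (1, 6, 6, 1, 4)

v_7(a) = 1 ≥ 1, so the series converges in ℤ_7 to 1/(1 − a) = 1/(1 − 287) = -1/286. Expand this rational in ℤ_7: compute digits iteratively via d_i = x_i mod 7, x_{i+1} = (x_i − d_i)/7. The first 5 digits are (1, 6, 6, 1, 4).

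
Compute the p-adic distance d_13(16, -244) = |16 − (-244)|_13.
d_13(16, -244) = 1/13

Step 1 — x − y = 16 − (-244) = 260. Step 2 — v_13(260) = 1 (factor: 260 = (13^1 · 20); the sign does not affect v_p). Step 3 — |x − y|_13 = 13^{-1} = 1/13.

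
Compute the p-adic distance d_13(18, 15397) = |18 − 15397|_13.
d_13(18, 15397) = 1/2197

Step 1 — x − y = 18 − 15397 = -15379. Step 2 — v_13(-15379) = 3 (factor: -15379 = −(13^3 · 7); the sign does not affect v_p). Step 3 — |x − y|_13 = 13^{-3} = 1/2197.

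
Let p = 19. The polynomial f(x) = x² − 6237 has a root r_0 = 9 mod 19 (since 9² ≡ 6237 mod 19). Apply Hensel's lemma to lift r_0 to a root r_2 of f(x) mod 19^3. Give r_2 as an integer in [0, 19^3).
r_2 = 712 (mod 6859)

Hensel's recurrence: r_{i+1} = r_i − f(r_i)·(f′(r_i))^{-1} mod 19^{i+2}, with f′(x) = 2x. Iterate:
  r_0 = 9 (mod 19)
  r_1 = 351 (mod 361)
  r_2 = 712 (mod 6859)
Final: r_2 = 712, and one checks f(r_2) ≡ 0 mod 19^3.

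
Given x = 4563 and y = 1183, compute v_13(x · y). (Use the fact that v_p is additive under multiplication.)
v_13(5398029) = 4

v_p(x) = 2 (factor: 4563 = 13^2 · 27); v_p(y) = 2 (factor: 1183 = 13^2 · 7). Additivity: v_p(xy) = v_p(x) + v_p(y) = 2 + 2 = 4. (Direct check: xy = 5398029 = 13^4 · (189).)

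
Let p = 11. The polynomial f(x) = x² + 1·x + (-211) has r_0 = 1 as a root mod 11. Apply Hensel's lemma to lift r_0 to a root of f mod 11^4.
r_3 = 8460 (mod 14641)

Hensel: r_{i+1} = r_i − f(r_i)·(f′(r_i))^{-1} mod 11^{i+2}, f′(x) = 2x + 1. Iterate:
  r_0 = 1 (mod 11)
  r_1 = 111 (mod 121)
  r_2 = 474 (mod 1331)
  r_3 = 8460 (mod 14641)
Final: r = 8460 satisfies f(r) ≡ 0 mod 11^4.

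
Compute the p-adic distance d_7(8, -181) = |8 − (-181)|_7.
d_7(8, -181) = 1/7

Step 1 — x − y = 8 − (-181) = 189. Step 2 — v_7(189) = 1 (factor: 189 = (7^1 · 27); the sign does not affect v_p). Step 3 — |x − y|_7 = 7^{-1} = 1/7.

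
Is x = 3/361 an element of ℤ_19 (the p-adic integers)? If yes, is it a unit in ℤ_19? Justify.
x ∉ ℤ_19 (v_19(x) = -2 < 0)

ℤ_19 = {x ∈ ℚ_19 : v_19(x) ≥ 0} and ℤ_19^× = {x ∈ ℤ_19 : v_19(x) = 0}. Here v_19(3/361) = v_19(num) − v_19(den) = -2; compare against these criteria.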